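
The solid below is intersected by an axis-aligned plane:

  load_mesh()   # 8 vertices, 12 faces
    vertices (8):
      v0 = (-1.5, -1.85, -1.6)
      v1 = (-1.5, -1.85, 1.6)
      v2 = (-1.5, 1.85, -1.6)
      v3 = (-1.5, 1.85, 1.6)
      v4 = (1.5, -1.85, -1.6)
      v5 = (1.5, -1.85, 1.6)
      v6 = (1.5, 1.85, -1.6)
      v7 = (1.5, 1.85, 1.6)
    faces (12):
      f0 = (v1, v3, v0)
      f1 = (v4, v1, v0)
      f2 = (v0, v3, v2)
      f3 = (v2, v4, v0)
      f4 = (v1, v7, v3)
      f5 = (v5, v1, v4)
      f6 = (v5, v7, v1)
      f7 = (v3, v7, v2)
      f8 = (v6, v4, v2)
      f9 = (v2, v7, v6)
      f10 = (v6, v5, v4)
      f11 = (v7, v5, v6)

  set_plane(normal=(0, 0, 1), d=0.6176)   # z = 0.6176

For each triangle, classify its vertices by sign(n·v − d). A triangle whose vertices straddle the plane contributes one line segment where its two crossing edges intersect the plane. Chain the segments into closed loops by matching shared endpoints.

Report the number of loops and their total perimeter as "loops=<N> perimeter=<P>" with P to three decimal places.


Straddling triangles (8 of 12):
  (v1,v3,v0) [++-] → (-1.5, 0.7141, 0.6176)–(-1.5, -1.85, 0.6176)  len=2.5641
  (v4,v1,v0) [-+-] → (-0.579, -1.85, 0.6176)–(-1.5, -1.85, 0.6176)  len=0.9210
  (v0,v3,v2) [-+-] → (-1.5, 0.7141, 0.6176)–(-1.5, 1.85, 0.6176)  len=1.1359
  (v5,v1,v4) [++-] → (-0.579, -1.85, 0.6176)–(1.5, -1.85, 0.6176)  len=2.0790
  (v3,v7,v2) [++-] → (0.579, 1.85, 0.6176)–(-1.5, 1.85, 0.6176)  len=2.0790
  (v2,v7,v6) [-+-] → (0.579, 1.85, 0.6176)–(1.5, 1.85, 0.6176)  len=0.9210
  (v6,v5,v4) [-+-] → (1.5, -0.7141, 0.6176)–(1.5, -1.85, 0.6176)  len=1.1359
  (v7,v5,v6) [++-] → (1.5, -0.7141, 0.6176)–(1.5, 1.85, 0.6176)  len=2.5641

Chained into 1 loop(s):
  loop 1: 8 segments, perimeter = 13.4000
Total perimeter = 13.400

loops=1 perimeter=13.400


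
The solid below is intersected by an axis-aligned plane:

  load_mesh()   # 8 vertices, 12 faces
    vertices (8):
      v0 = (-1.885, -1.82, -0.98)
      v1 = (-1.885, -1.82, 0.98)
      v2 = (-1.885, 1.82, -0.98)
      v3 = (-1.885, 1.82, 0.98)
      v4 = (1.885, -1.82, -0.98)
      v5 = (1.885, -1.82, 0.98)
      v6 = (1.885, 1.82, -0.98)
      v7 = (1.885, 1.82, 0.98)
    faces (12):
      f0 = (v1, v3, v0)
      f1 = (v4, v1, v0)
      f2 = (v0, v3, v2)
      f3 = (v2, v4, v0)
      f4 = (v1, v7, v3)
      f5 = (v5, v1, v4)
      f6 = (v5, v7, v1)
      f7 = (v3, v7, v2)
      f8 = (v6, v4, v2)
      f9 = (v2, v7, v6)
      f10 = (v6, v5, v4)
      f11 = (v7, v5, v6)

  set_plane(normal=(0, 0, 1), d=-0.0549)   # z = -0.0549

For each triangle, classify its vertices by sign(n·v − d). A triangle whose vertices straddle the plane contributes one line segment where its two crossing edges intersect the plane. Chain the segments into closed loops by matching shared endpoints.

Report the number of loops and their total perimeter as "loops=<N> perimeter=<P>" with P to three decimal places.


loops=1 perimeter=14.820

Straddling triangles (8 of 12):
  (v1,v3,v0) [++-] → (-1.885, -0.101957, -0.0549)–(-1.885, -1.82, -0.0549)  len=1.7180
  (v4,v1,v0) [-+-] → (0.105598, -1.82, -0.0549)–(-1.885, -1.82, -0.0549)  len=1.9906
  (v0,v3,v2) [-+-] → (-1.885, -0.101957, -0.0549)–(-1.885, 1.82, -0.0549)  len=1.9220
  (v5,v1,v4) [++-] → (0.105598, -1.82, -0.0549)–(1.885, -1.82, -0.0549)  len=1.7794
  (v3,v7,v2) [++-] → (-0.105598, 1.82, -0.0549)–(-1.885, 1.82, -0.0549)  len=1.7794
  (v2,v7,v6) [-+-] → (-0.105598, 1.82, -0.0549)–(1.885, 1.82, -0.0549)  len=1.9906
  (v6,v5,v4) [-+-] → (1.885, 0.101957, -0.0549)–(1.885, -1.82, -0.0549)  len=1.9220
  (v7,v5,v6) [++-] → (1.885, 0.101957, -0.0549)–(1.885, 1.82, -0.0549)  len=1.7180

Chained into 1 loop(s):
  loop 1: 8 segments, perimeter = 14.8200
Total perimeter = 14.820


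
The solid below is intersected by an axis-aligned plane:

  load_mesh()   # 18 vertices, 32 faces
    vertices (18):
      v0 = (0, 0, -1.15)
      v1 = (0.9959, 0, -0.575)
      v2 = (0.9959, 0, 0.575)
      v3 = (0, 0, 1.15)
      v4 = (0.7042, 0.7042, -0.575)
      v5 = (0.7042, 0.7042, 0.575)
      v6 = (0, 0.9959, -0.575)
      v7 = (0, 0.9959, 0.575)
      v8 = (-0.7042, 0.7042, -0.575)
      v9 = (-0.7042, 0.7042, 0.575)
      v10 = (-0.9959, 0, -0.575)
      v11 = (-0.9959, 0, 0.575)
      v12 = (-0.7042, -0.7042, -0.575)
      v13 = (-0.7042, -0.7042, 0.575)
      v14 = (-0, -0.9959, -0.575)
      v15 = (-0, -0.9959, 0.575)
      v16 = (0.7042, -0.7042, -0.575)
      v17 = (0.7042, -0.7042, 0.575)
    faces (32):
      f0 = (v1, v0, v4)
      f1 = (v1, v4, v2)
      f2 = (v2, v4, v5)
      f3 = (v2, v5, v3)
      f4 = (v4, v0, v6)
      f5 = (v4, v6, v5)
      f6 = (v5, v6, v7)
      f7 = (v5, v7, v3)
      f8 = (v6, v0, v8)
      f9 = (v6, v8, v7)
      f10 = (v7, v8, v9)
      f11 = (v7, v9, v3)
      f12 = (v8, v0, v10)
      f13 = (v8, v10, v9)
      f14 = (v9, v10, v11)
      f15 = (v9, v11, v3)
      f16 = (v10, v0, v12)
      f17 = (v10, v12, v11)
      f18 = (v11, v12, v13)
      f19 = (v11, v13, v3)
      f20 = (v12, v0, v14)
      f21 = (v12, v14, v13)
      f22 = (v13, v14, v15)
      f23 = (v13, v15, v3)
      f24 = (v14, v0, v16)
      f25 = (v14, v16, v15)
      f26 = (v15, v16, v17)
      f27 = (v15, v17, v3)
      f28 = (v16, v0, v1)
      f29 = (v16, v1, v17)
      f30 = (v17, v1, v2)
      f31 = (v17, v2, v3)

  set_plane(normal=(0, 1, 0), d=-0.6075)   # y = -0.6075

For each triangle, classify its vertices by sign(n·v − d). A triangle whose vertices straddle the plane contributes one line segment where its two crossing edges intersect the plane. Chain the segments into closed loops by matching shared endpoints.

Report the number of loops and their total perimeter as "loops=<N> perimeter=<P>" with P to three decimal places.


loops=1 perimeter=5.430

Straddling triangles (12 of 32):
  (v10,v0,v12) [++-] → (-0.6075, -0.6075, -0.653958)–(-0.744256, -0.6075, -0.575)  len=0.1579
  (v10,v12,v11) [+-+] → (-0.744256, -0.6075, -0.575)–(-0.744256, -0.6075, -0.417083)  len=0.1579
  (v11,v12,v13) [+--] → (-0.744256, -0.6075, -0.417083)–(-0.744256, -0.6075, 0.575)  len=0.9921
  (v11,v13,v3) [+-+] → (-0.744256, -0.6075, 0.575)–(-0.6075, -0.6075, 0.653958)  len=0.1579
  (v12,v0,v14) [-+-] → (-0.6075, -0.6075, -0.653958)–(0, -0.6075, -0.799249)  len=0.6246
  (v13,v15,v3) [--+] → (0, -0.6075, 0.799249)–(-0.6075, -0.6075, 0.653958)  len=0.6246
  (v14,v0,v16) [-+-] → (0, -0.6075, -0.799249)–(0.6075, -0.6075, -0.653958)  len=0.6246
  (v15,v17,v3) [--+] → (0.6075, -0.6075, 0.653958)–(0, -0.6075, 0.799249)  len=0.6246
  (v16,v0,v1) [-++] → (0.6075, -0.6075, -0.653958)–(0.744256, -0.6075, -0.575)  len=0.1579
  (v16,v1,v17) [-+-] → (0.744256, -0.6075, -0.575)–(0.744256, -0.6075, 0.417083)  len=0.9921
  (v17,v1,v2) [-++] → (0.744256, -0.6075, 0.417083)–(0.744256, -0.6075, 0.575)  len=0.1579
  (v17,v2,v3) [-++] → (0.744256, -0.6075, 0.575)–(0.6075, -0.6075, 0.653958)  len=0.1579

Chained into 1 loop(s):
  loop 1: 12 segments, perimeter = 5.4302
Total perimeter = 5.430


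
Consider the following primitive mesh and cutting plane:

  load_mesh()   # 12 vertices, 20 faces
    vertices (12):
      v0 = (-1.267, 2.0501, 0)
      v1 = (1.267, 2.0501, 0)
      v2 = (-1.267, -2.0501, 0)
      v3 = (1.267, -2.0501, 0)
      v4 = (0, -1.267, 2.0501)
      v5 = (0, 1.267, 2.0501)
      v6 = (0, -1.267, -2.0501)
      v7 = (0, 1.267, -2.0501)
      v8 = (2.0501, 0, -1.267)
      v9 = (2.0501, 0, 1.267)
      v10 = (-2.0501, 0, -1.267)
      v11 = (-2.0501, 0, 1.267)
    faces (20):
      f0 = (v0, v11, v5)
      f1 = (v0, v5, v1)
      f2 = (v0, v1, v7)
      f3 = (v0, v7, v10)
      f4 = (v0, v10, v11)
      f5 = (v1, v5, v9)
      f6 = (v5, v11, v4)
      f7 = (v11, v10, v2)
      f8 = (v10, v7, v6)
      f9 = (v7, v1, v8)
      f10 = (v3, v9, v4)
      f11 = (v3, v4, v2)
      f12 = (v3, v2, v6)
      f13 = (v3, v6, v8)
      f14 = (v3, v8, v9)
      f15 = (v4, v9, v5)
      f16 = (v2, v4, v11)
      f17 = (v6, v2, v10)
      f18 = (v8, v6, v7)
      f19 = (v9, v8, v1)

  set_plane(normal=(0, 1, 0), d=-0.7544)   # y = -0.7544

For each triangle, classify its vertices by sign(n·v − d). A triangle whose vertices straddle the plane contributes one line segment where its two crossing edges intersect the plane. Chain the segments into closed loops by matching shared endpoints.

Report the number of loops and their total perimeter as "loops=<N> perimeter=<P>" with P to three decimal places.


loops=1 perimeter=12.030

Straddling triangles (10 of 20):
  (v5,v11,v4) [++-] → (-0.829425, -0.7544, 1.73328)–(0, -0.7544, 2.0501)  len=0.8879
  (v11,v10,v2) [++-] → (-1.76193, -0.7544, -0.800767)–(-1.76193, -0.7544, 0.800767)  len=1.6015
  (v10,v7,v6) [++-] → (0, -0.7544, -2.0501)–(-0.829425, -0.7544, -1.73328)  len=0.8879
  (v3,v9,v4) [-+-] → (1.76193, -0.7544, 0.800767)–(0.829425, -0.7544, 1.73328)  len=1.3188
  (v3,v6,v8) [--+] → (0.829425, -0.7544, -1.73328)–(1.76193, -0.7544, -0.800767)  len=1.3188
  (v3,v8,v9) [-++] → (1.76193, -0.7544, -0.800767)–(1.76193, -0.7544, 0.800767)  len=1.6015
  (v4,v9,v5) [-++] → (0.829425, -0.7544, 1.73328)–(0, -0.7544, 2.0501)  len=0.8879
  (v2,v4,v11) [--+] → (-0.829425, -0.7544, 1.73328)–(-1.76193, -0.7544, 0.800767)  len=1.3188
  (v6,v2,v10) [--+] → (-1.76193, -0.7544, -0.800767)–(-0.829425, -0.7544, -1.73328)  len=1.3188
  (v8,v6,v7) [+-+] → (0.829425, -0.7544, -1.73328)–(0, -0.7544, -2.0501)  len=0.8879

Chained into 1 loop(s):
  loop 1: 10 segments, perimeter = 12.0296
Total perimeter = 12.030


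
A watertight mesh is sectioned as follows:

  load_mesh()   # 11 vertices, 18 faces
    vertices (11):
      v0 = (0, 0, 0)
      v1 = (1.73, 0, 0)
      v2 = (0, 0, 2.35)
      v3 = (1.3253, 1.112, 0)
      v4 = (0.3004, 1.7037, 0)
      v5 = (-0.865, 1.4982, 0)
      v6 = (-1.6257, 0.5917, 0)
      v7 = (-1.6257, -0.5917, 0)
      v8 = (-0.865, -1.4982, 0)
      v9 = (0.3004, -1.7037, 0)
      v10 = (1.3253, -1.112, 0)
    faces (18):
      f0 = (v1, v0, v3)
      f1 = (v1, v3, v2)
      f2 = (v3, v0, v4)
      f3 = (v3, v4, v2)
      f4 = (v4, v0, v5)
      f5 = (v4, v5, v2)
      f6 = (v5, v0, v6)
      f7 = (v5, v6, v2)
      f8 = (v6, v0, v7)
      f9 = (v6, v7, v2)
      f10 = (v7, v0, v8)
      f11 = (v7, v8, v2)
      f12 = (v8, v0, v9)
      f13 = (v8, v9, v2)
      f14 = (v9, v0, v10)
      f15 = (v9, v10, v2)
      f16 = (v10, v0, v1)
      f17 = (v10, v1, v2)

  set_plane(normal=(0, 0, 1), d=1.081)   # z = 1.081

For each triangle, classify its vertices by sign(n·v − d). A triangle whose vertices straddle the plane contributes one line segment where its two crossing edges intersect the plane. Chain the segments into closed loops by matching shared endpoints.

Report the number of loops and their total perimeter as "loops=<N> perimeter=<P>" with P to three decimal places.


loops=1 perimeter=5.751

Straddling triangles (9 of 18):
  (v1,v3,v2) [--+] → (0.715662, 0.60048, 1.081)–(0.9342, 0, 1.081)  len=0.6390
  (v3,v4,v2) [--+] → (0.162216, 0.919998, 1.081)–(0.715662, 0.60048, 1.081)  len=0.6391
  (v4,v5,v2) [--+] → (-0.4671, 0.809028, 1.081)–(0.162216, 0.919998, 1.081)  len=0.6390
  (v5,v6,v2) [--+] → (-0.877878, 0.319518, 1.081)–(-0.4671, 0.809028, 1.081)  len=0.6390
  (v6,v7,v2) [--+] → (-0.877878, -0.319518, 1.081)–(-0.877878, 0.319518, 1.081)  len=0.6390
  (v7,v8,v2) [--+] → (-0.4671, -0.809028, 1.081)–(-0.877878, -0.319518, 1.081)  len=0.6390
  (v8,v9,v2) [--+] → (0.162216, -0.919998, 1.081)–(-0.4671, -0.809028, 1.081)  len=0.6390
  (v9,v10,v2) [--+] → (0.715662, -0.60048, 1.081)–(0.162216, -0.919998, 1.081)  len=0.6391
  (v10,v1,v2) [--+] → (0.9342, 0, 1.081)–(0.715662, -0.60048, 1.081)  len=0.6390

Chained into 1 loop(s):
  loop 1: 9 segments, perimeter = 5.7513
Total perimeter = 5.751


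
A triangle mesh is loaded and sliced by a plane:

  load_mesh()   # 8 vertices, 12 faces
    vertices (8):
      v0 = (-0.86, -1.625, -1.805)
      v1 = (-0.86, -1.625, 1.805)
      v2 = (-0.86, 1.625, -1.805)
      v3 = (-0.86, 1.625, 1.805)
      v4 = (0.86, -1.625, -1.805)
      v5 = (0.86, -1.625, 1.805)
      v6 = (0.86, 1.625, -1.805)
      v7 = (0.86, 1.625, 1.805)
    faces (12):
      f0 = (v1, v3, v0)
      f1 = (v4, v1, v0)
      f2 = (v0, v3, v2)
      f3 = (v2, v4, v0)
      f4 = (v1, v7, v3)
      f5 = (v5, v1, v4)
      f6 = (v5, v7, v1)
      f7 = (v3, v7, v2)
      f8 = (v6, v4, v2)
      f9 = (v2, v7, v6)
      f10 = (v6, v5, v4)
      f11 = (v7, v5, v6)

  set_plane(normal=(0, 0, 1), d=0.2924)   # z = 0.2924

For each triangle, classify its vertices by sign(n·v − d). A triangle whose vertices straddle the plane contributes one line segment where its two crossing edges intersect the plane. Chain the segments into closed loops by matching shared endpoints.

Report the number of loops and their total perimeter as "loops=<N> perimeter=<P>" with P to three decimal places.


loops=1 perimeter=9.940

Straddling triangles (8 of 12):
  (v1,v3,v0) [++-] → (-0.86, 0.263241, 0.2924)–(-0.86, -1.625, 0.2924)  len=1.8882
  (v4,v1,v0) [-+-] → (-0.139315, -1.625, 0.2924)–(-0.86, -1.625, 0.2924)  len=0.7207
  (v0,v3,v2) [-+-] → (-0.86, 0.263241, 0.2924)–(-0.86, 1.625, 0.2924)  len=1.3618
  (v5,v1,v4) [++-] → (-0.139315, -1.625, 0.2924)–(0.86, -1.625, 0.2924)  len=0.9993
  (v3,v7,v2) [++-] → (0.139315, 1.625, 0.2924)–(-0.86, 1.625, 0.2924)  len=0.9993
  (v2,v7,v6) [-+-] → (0.139315, 1.625, 0.2924)–(0.86, 1.625, 0.2924)  len=0.7207
  (v6,v5,v4) [-+-] → (0.86, -0.263241, 0.2924)–(0.86, -1.625, 0.2924)  len=1.3618
  (v7,v5,v6) [++-] → (0.86, -0.263241, 0.2924)–(0.86, 1.625, 0.2924)  len=1.8882

Chained into 1 loop(s):
  loop 1: 8 segments, perimeter = 9.9400
Total perimeter = 9.940


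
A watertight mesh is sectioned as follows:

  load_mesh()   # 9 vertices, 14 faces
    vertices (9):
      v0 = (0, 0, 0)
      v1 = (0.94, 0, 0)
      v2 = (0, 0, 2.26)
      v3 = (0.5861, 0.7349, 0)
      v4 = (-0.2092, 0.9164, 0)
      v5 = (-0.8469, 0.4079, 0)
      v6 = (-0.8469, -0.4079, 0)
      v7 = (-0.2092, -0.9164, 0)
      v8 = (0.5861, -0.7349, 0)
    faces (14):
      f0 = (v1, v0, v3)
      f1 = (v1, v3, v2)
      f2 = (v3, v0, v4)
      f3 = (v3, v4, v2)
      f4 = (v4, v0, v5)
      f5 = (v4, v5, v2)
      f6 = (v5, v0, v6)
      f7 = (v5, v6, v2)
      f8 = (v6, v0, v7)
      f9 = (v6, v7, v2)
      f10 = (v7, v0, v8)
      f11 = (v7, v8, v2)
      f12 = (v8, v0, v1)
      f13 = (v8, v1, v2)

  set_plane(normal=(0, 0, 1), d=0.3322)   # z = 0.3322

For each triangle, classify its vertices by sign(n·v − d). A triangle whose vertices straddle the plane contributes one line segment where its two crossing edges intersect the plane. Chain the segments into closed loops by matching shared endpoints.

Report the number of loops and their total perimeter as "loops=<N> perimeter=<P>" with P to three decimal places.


loops=1 perimeter=4.871

Straddling triangles (7 of 14):
  (v1,v3,v2) [--+] → (0.499948, 0.626876, 0.3322)–(0.801828, 0, 0.3322)  len=0.6958
  (v3,v4,v2) [--+] → (-0.178449, 0.781697, 0.3322)–(0.499948, 0.626876, 0.3322)  len=0.6958
  (v4,v5,v2) [--+] → (-0.722413, 0.347942, 0.3322)–(-0.178449, 0.781697, 0.3322)  len=0.6957
  (v5,v6,v2) [--+] → (-0.722413, -0.347942, 0.3322)–(-0.722413, 0.347942, 0.3322)  len=0.6959
  (v6,v7,v2) [--+] → (-0.178449, -0.781697, 0.3322)–(-0.722413, -0.347942, 0.3322)  len=0.6957
  (v7,v8,v2) [--+] → (0.499948, -0.626876, 0.3322)–(-0.178449, -0.781697, 0.3322)  len=0.6958
  (v8,v1,v2) [--+] → (0.801828, 0, 0.3322)–(0.499948, -0.626876, 0.3322)  len=0.6958

Chained into 1 loop(s):
  loop 1: 7 segments, perimeter = 4.8706
Total perimeter = 4.871


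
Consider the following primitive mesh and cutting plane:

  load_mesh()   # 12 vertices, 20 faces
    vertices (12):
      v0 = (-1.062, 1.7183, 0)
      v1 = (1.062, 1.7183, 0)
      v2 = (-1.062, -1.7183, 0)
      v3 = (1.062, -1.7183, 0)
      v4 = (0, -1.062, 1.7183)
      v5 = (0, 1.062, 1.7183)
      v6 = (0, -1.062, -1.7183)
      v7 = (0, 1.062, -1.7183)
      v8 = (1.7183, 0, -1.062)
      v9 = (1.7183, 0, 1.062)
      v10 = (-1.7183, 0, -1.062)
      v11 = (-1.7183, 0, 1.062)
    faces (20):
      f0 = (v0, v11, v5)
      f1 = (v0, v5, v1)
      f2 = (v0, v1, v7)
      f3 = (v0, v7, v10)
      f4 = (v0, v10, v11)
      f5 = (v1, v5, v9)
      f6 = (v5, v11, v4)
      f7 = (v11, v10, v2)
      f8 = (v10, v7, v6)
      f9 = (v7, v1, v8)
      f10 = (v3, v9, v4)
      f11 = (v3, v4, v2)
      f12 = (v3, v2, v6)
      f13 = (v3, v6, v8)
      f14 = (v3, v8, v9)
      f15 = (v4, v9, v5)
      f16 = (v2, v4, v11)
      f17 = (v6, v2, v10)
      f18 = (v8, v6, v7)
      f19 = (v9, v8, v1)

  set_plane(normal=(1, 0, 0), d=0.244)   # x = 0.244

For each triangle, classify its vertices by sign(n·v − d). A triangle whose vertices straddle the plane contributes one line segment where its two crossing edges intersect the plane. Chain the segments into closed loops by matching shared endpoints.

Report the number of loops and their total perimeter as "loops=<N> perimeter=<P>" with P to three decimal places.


loops=1 perimeter=11.018

Straddling triangles (10 of 20):
  (v0,v5,v1) [--+] → (0.244, 1.21279, 1.32351)–(0.244, 1.7183, 0)  len=1.4168
  (v0,v1,v7) [-+-] → (0.244, 1.7183, 0)–(0.244, 1.21279, -1.32351)  len=1.4168
  (v1,v5,v9) [+-+] → (0.244, 1.21279, 1.32351)–(0.244, 0.911195, 1.6251)  len=0.4265
  (v7,v1,v8) [-++] → (0.244, 1.21279, -1.32351)–(0.244, 0.911195, -1.6251)  len=0.4265
  (v3,v9,v4) [++-] → (0.244, -0.911195, 1.6251)–(0.244, -1.21279, 1.32351)  len=0.4265
  (v3,v4,v2) [+--] → (0.244, -1.21279, 1.32351)–(0.244, -1.7183, 0)  len=1.4168
  (v3,v2,v6) [+--] → (0.244, -1.7183, 0)–(0.244, -1.21279, -1.32351)  len=1.4168
  (v3,v6,v8) [+-+] → (0.244, -1.21279, -1.32351)–(0.244, -0.911195, -1.6251)  len=0.4265
  (v4,v9,v5) [-+-] → (0.244, -0.911195, 1.6251)–(0.244, 0.911195, 1.6251)  len=1.8224
  (v8,v6,v7) [+--] → (0.244, -0.911195, -1.6251)–(0.244, 0.911195, -1.6251)  len=1.8224

Chained into 1 loop(s):
  loop 1: 10 segments, perimeter = 11.0179
Total perimeter = 11.018


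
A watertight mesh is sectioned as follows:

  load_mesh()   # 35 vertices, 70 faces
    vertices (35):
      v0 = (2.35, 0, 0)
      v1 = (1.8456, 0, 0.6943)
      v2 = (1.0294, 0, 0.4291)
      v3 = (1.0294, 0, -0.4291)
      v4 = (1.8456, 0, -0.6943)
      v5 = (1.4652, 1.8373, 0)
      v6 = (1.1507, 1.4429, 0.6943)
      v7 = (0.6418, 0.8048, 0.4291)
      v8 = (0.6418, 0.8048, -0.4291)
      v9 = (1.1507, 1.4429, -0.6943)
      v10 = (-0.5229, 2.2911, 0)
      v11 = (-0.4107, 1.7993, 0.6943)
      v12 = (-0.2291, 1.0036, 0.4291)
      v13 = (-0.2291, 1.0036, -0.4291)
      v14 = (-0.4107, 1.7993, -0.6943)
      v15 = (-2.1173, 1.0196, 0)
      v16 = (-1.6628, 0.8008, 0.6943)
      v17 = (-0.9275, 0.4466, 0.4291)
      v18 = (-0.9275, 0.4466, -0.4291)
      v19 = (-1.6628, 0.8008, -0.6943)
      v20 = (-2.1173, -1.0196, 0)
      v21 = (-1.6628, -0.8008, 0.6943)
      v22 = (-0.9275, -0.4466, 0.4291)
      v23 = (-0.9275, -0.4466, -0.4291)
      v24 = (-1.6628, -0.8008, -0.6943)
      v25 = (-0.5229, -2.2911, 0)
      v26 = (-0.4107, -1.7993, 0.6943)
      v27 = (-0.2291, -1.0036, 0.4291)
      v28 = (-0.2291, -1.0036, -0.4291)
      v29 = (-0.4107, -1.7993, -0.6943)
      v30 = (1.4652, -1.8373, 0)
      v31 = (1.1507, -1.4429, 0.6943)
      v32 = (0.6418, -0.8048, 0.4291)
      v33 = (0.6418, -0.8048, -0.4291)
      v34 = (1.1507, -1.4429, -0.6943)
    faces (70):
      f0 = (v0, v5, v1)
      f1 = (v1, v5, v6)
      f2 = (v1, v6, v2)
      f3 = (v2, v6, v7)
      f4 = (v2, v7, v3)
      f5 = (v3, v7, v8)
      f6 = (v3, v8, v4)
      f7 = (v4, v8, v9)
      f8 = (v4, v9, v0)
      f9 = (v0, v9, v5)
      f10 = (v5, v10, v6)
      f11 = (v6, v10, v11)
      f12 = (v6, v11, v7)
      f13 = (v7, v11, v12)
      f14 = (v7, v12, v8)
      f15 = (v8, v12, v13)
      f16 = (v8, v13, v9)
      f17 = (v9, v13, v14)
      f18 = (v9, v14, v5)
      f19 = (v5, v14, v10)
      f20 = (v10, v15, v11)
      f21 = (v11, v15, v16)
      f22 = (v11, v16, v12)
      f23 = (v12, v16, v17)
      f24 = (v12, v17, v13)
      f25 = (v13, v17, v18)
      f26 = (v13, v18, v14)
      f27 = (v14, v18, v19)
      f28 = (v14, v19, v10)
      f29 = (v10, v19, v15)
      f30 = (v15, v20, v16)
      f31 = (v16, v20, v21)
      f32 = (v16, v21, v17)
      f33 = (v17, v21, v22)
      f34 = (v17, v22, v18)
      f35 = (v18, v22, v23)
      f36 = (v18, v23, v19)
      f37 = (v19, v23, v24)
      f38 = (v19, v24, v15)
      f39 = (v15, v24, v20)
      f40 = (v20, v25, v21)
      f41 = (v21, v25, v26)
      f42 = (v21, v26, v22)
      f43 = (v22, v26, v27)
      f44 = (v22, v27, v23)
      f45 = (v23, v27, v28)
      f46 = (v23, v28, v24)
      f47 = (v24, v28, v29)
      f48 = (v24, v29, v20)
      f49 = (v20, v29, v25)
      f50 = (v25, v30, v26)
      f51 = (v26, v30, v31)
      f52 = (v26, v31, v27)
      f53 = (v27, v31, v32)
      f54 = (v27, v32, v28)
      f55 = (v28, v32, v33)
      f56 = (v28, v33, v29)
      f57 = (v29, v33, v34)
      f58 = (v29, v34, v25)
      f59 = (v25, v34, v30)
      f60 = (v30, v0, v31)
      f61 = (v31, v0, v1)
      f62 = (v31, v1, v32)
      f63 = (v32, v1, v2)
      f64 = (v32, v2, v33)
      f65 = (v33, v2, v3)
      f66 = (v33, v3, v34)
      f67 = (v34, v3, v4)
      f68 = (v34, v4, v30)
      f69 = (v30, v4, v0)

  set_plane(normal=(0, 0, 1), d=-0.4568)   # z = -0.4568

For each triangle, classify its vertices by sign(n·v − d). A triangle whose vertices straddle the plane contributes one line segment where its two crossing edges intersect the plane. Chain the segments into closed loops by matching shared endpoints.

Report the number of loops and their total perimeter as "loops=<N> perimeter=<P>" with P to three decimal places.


loops=2 perimeter=19.030

Straddling triangles (28 of 70):
  (v3,v8,v4) [++-] → (0.767536, 0.720739, -0.4568)–(1.11465, 0, -0.4568)  len=0.8000
  (v4,v8,v9) [-+-] → (0.767536, 0.720739, -0.4568)–(0.694954, 0.871449, -0.4568)  len=0.1673
  (v4,v9,v0) [--+] → (1.56095, 0.949326, -0.4568)–(2.01814, 0, -0.4568)  len=1.0537
  (v0,v9,v5) [+-+] → (1.56095, 0.949326, -0.4568)–(1.25828, 1.57781, -0.4568)  len=0.6976
  (v8,v13,v9) [++-] → (-0.0849806, 1.04948, -0.4568)–(0.694954, 0.871449, -0.4568)  len=0.8000
  (v9,v13,v14) [-+-] → (-0.0849806, 1.04948, -0.4568)–(-0.248068, 1.08671, -0.4568)  len=0.1673
  (v9,v14,v5) [--+] → (0.230991, 1.8123, -0.4568)–(1.25828, 1.57781, -0.4568)  len=1.0537
  (v5,v14,v10) [+-+] → (0.230991, 1.8123, -0.4568)–(-0.44908, 1.96753, -0.4568)  len=0.6976
  (v13,v18,v14) [++-] → (-0.873521, 0.587889, -0.4568)–(-0.248068, 1.08671, -0.4568)  len=0.8000
  (v14,v18,v19) [-+-] → (-0.873521, 0.587889, -0.4568)–(-1.0043, 0.483596, -0.4568)  len=0.1673
  (v14,v19,v10) [--+] → (-1.27287, 1.31059, -0.4568)–(-0.44908, 1.96753, -0.4568)  len=1.0537
  (v10,v19,v15) [+-+] → (-1.27287, 1.31059, -0.4568)–(-1.81827, 0.875645, -0.4568)  len=0.6976
  (v18,v23,v19) [++-] → (-1.0043, -0.31631, -0.4568)–(-1.0043, 0.483596, -0.4568)  len=0.7999
  (v19,v23,v24) [-+-] → (-1.0043, -0.31631, -0.4568)–(-1.0043, -0.483596, -0.4568)  len=0.1673
  (v19,v24,v15) [--+] → (-1.81827, -0.178094, -0.4568)–(-1.81827, 0.875645, -0.4568)  len=1.0537
  (v15,v24,v20) [+-+] → (-1.81827, -0.178094, -0.4568)–(-1.81827, -0.875645, -0.4568)  len=0.6976
  (v23,v28,v24) [++-] → (-0.378849, -0.982418, -0.4568)–(-1.0043, -0.483596, -0.4568)  len=0.8000
  (v24,v28,v29) [-+-] → (-0.378849, -0.982418, -0.4568)–(-0.248068, -1.08671, -0.4568)  len=0.1673
  (v24,v29,v20) [--+] → (-0.994479, -1.53259, -0.4568)–(-1.81827, -0.875645, -0.4568)  len=1.0537
  (v20,v29,v25) [+-+] → (-0.994479, -1.53259, -0.4568)–(-0.44908, -1.96753, -0.4568)  len=0.6976
  (v28,v33,v29) [++-] → (0.531867, -0.908675, -0.4568)–(-0.248068, -1.08671, -0.4568)  len=0.8000
  (v29,v33,v34) [-+-] → (0.531867, -0.908675, -0.4568)–(0.694954, -0.871449, -0.4568)  len=0.1673
  (v29,v34,v25) [--+] → (0.57821, -1.73304, -0.4568)–(-0.44908, -1.96753, -0.4568)  len=1.0537
  (v25,v34,v30) [+-+] → (0.57821, -1.73304, -0.4568)–(1.25828, -1.57781, -0.4568)  len=0.6976
  (v33,v3,v34) [++-] → (1.04207, -0.15071, -0.4568)–(0.694954, -0.871449, -0.4568)  len=0.8000
  (v34,v3,v4) [-+-] → (1.04207, -0.15071, -0.4568)–(1.11465, 0, -0.4568)  len=0.1673
  (v34,v4,v30) [--+] → (1.71548, -0.628487, -0.4568)–(1.25828, -1.57781, -0.4568)  len=1.0537
  (v30,v4,v0) [+-+] → (1.71548, -0.628487, -0.4568)–(2.01814, 0, -0.4568)  len=0.6976

Chained into 2 loop(s):
  loop 1: 14 segments, perimeter = 6.7708
  loop 2: 14 segments, perimeter = 12.2589
Total perimeter = 19.030


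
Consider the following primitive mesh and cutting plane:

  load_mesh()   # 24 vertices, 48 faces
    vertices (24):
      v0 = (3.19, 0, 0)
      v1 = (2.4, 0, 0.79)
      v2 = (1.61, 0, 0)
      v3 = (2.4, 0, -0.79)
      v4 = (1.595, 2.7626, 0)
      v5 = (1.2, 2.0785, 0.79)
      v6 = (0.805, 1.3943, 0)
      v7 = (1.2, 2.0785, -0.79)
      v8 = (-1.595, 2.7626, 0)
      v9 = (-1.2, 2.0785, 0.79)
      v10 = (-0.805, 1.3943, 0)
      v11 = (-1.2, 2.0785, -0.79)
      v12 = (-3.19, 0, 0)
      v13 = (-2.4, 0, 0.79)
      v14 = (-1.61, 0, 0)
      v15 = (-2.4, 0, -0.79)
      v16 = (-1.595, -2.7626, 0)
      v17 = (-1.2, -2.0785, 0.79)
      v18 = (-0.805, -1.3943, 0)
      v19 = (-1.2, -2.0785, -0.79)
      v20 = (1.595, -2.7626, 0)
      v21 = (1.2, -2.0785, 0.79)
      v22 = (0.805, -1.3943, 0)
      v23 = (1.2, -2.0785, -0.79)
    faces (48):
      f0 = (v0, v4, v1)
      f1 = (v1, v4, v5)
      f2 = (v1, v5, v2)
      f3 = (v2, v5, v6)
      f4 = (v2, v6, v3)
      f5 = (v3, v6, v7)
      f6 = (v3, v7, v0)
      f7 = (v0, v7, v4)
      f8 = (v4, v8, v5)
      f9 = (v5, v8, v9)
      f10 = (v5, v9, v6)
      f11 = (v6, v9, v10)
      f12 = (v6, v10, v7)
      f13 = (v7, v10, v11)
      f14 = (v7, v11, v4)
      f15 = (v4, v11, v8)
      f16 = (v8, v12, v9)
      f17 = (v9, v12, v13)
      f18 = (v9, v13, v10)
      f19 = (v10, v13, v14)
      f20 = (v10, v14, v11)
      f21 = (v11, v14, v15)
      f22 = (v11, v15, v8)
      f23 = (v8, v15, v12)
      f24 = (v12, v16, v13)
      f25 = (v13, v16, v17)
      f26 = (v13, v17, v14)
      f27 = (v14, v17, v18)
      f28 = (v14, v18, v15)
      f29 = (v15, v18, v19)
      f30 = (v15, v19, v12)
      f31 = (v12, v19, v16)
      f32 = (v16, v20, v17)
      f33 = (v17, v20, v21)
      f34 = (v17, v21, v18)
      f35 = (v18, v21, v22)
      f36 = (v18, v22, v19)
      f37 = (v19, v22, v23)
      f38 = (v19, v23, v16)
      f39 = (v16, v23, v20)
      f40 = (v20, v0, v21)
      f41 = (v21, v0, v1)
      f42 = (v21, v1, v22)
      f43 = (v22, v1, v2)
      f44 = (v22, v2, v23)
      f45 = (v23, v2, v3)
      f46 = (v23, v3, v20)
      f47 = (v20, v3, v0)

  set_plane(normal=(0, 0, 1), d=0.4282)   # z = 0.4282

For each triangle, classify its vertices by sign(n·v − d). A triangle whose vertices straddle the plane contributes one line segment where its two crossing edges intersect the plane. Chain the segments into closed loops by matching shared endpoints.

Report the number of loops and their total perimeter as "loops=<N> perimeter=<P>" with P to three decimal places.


loops=2 perimeter=28.800

Straddling triangles (24 of 48):
  (v0,v4,v1) [--+] → (2.03133, 1.2652, 0.4282)–(2.7618, 0, 0.4282)  len=1.4609
  (v1,v4,v5) [+-+] → (2.03133, 1.2652, 0.4282)–(1.3809, 2.3918, 0.4282)  len=1.3009
  (v1,v5,v2) [++-] → (1.38777, 1.1266, 0.4282)–(2.0382, 0, 0.4282)  len=1.3009
  (v2,v5,v6) [-+-] → (1.38777, 1.1266, 0.4282)–(1.0191, 1.76515, 0.4282)  len=0.7373
  (v4,v8,v5) [--+] → (-0.0800392, 2.3918, 0.4282)–(1.3809, 2.3918, 0.4282)  len=1.4609
  (v5,v8,v9) [+-+] → (-0.0800392, 2.3918, 0.4282)–(-1.3809, 2.3918, 0.4282)  len=1.3009
  (v5,v9,v6) [++-] → (-0.281761, 1.76515, 0.4282)–(1.0191, 1.76515, 0.4282)  len=1.3009
  (v6,v9,v10) [-+-] → (-0.281761, 1.76515, 0.4282)–(-1.0191, 1.76515, 0.4282)  len=0.7373
  (v8,v12,v9) [--+] → (-2.11137, 1.1266, 0.4282)–(-1.3809, 2.3918, 0.4282)  len=1.4609
  (v9,v12,v13) [+-+] → (-2.11137, 1.1266, 0.4282)–(-2.7618, 0, 0.4282)  len=1.3009
  (v9,v13,v10) [++-] → (-1.66953, 0.638554, 0.4282)–(-1.0191, 1.76515, 0.4282)  len=1.3009
  (v10,v13,v14) [-+-] → (-1.66953, 0.638554, 0.4282)–(-2.0382, 0, 0.4282)  len=0.7373
  (v12,v16,v13) [--+] → (-2.03133, -1.2652, 0.4282)–(-2.7618, 0, 0.4282)  len=1.4609
  (v13,v16,v17) [+-+] → (-2.03133, -1.2652, 0.4282)–(-1.3809, -2.3918, 0.4282)  len=1.3009
  (v13,v17,v14) [++-] → (-1.38777, -1.1266, 0.4282)–(-2.0382, 0, 0.4282)  len=1.3009
  (v14,v17,v18) [-+-] → (-1.38777, -1.1266, 0.4282)–(-1.0191, -1.76515, 0.4282)  len=0.7373
  (v16,v20,v17) [--+] → (0.0800392, -2.3918, 0.4282)–(-1.3809, -2.3918, 0.4282)  len=1.4609
  (v17,v20,v21) [+-+] → (0.0800392, -2.3918, 0.4282)–(1.3809, -2.3918, 0.4282)  len=1.3009
  (v17,v21,v18) [++-] → (0.281761, -1.76515, 0.4282)–(-1.0191, -1.76515, 0.4282)  len=1.3009
  (v18,v21,v22) [-+-] → (0.281761, -1.76515, 0.4282)–(1.0191, -1.76515, 0.4282)  len=0.7373
  (v20,v0,v21) [--+] → (2.11137, -1.1266, 0.4282)–(1.3809, -2.3918, 0.4282)  len=1.4609
  (v21,v0,v1) [+-+] → (2.11137, -1.1266, 0.4282)–(2.7618, 0, 0.4282)  len=1.3009
  (v21,v1,v22) [++-] → (1.66953, -0.638554, 0.4282)–(1.0191, -1.76515, 0.4282)  len=1.3009
  (v22,v1,v2) [-+-] → (1.66953, -0.638554, 0.4282)–(2.0382, 0, 0.4282)  len=0.7373

Chained into 2 loop(s):
  loop 1: 12 segments, perimeter = 16.5708
  loop 2: 12 segments, perimeter = 12.2293
Total perimeter = 28.800


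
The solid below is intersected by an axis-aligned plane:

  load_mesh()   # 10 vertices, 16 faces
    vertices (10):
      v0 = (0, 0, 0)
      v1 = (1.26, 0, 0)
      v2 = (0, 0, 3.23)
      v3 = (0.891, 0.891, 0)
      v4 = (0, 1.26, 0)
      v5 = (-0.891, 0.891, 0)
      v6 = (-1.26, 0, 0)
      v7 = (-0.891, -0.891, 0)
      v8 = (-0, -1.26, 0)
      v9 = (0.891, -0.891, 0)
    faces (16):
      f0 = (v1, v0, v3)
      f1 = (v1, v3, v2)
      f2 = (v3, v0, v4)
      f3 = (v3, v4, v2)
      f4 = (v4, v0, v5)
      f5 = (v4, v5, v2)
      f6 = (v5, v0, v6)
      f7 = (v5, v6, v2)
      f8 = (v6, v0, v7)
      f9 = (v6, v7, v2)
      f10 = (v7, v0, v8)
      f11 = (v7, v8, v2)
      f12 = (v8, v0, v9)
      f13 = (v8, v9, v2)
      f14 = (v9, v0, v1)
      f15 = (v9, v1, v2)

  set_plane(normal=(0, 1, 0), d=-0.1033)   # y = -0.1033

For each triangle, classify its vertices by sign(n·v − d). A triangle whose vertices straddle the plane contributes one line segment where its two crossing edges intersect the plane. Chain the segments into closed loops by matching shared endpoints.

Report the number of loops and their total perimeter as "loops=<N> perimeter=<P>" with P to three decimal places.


loops=1 perimeter=8.866

Straddling triangles (8 of 16):
  (v6,v0,v7) [++-] → (-0.1033, -0.1033, 0)–(-1.21722, -0.1033, 0)  len=1.1139
  (v6,v7,v2) [+-+] → (-1.21722, -0.1033, 0)–(-0.1033, -0.1033, 2.85552)  len=3.0651
  (v7,v0,v8) [-+-] → (-0.1033, -0.1033, 0)–(0, -0.1033, 0)  len=0.1033
  (v7,v8,v2) [--+] → (0, -0.1033, 2.96519)–(-0.1033, -0.1033, 2.85552)  len=0.1507
  (v8,v0,v9) [-+-] → (0, -0.1033, 0)–(0.1033, -0.1033, 0)  len=0.1033
  (v8,v9,v2) [--+] → (0.1033, -0.1033, 2.85552)–(0, -0.1033, 2.96519)  len=0.1507
  (v9,v0,v1) [-++] → (0.1033, -0.1033, 0)–(1.21722, -0.1033, 0)  len=1.1139
  (v9,v1,v2) [-++] → (1.21722, -0.1033, 0)–(0.1033, -0.1033, 2.85552)  len=3.0651

Chained into 1 loop(s):
  loop 1: 8 segments, perimeter = 8.8660
Total perimeter = 8.866


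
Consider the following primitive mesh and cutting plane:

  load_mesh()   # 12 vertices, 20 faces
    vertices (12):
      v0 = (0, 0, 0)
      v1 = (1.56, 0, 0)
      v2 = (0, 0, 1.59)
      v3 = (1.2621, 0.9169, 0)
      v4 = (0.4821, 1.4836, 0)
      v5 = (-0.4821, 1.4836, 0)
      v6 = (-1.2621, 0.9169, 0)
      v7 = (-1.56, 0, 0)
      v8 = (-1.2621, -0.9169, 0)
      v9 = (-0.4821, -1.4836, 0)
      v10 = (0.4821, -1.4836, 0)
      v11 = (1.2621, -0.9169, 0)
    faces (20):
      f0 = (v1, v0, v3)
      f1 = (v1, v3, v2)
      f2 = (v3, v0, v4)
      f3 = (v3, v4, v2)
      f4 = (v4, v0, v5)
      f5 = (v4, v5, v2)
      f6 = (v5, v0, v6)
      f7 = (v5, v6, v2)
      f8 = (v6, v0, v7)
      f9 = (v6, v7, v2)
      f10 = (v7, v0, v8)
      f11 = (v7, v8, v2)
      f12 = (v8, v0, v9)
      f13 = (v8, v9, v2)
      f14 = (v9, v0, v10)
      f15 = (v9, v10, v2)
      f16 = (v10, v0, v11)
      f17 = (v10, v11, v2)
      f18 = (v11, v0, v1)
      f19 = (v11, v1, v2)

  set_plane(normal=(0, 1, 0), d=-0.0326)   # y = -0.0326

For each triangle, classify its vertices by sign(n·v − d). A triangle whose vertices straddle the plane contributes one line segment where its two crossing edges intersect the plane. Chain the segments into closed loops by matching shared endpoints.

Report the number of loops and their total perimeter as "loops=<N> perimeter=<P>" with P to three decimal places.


loops=1 perimeter=7.498

Straddling triangles (10 of 20):
  (v7,v0,v8) [++-] → (-0.0448734, -0.0326, 0)–(-1.54941, -0.0326, 0)  len=1.5045
  (v7,v8,v2) [+-+] → (-1.54941, -0.0326, 0)–(-0.0448734, -0.0326, 1.53347)  len=2.1483
  (v8,v0,v9) [-+-] → (-0.0448734, -0.0326, 0)–(-0.0105935, -0.0326, 0)  len=0.0343
  (v8,v9,v2) [--+] → (-0.0105935, -0.0326, 1.55506)–(-0.0448734, -0.0326, 1.53347)  len=0.0405
  (v9,v0,v10) [-+-] → (-0.0105935, -0.0326, 0)–(0.0105935, -0.0326, 0)  len=0.0212
  (v9,v10,v2) [--+] → (0.0105935, -0.0326, 1.55506)–(-0.0105935, -0.0326, 1.55506)  len=0.0212
  (v10,v0,v11) [-+-] → (0.0105935, -0.0326, 0)–(0.0448734, -0.0326, 0)  len=0.0343
  (v10,v11,v2) [--+] → (0.0448734, -0.0326, 1.53347)–(0.0105935, -0.0326, 1.55506)  len=0.0405
  (v11,v0,v1) [-++] → (0.0448734, -0.0326, 0)–(1.54941, -0.0326, 0)  len=1.5045
  (v11,v1,v2) [-++] → (1.54941, -0.0326, 0)–(0.0448734, -0.0326, 1.53347)  len=2.1483

Chained into 1 loop(s):
  loop 1: 10 segments, perimeter = 7.4976
Total perimeter = 7.498


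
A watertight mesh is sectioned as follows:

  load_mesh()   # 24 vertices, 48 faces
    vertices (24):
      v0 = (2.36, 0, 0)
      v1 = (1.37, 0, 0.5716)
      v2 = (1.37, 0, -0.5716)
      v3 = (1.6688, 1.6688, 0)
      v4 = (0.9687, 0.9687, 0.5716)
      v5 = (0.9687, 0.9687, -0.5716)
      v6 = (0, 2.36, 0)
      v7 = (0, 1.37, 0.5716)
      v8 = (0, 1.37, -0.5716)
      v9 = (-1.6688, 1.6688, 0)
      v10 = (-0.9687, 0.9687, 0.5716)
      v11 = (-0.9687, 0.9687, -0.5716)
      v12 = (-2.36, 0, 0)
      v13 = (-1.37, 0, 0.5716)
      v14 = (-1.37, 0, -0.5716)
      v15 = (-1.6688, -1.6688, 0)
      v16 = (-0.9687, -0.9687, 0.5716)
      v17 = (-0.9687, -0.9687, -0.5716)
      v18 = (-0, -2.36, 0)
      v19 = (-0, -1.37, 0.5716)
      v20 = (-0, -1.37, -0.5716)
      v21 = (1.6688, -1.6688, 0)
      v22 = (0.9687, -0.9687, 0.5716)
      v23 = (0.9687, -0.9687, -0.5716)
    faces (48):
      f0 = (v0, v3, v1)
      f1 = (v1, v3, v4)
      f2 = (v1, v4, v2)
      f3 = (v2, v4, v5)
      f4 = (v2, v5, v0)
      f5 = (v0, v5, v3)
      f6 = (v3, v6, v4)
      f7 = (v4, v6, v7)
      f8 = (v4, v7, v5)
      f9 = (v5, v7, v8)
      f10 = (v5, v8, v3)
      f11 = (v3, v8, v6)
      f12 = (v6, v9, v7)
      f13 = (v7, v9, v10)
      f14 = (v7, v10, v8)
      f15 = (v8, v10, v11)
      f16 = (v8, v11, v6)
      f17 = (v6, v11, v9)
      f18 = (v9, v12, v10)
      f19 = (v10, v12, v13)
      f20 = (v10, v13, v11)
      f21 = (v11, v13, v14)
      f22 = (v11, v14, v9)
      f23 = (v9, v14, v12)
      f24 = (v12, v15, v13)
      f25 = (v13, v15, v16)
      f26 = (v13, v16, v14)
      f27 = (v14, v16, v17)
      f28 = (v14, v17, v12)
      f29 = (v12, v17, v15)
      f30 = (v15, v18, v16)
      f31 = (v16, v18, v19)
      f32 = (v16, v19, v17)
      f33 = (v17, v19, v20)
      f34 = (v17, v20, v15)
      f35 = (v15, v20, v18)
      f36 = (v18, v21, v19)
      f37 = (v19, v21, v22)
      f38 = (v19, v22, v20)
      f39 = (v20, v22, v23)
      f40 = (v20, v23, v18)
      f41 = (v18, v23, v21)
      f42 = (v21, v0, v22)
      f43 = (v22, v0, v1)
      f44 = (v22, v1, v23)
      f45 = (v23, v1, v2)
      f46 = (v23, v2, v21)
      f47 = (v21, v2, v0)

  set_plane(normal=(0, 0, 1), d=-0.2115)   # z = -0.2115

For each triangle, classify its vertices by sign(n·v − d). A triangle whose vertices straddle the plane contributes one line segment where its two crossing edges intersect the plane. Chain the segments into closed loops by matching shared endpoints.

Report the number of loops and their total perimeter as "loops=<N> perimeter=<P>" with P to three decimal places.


loops=2 perimeter=20.595

Straddling triangles (32 of 48):
  (v1,v4,v2) [++-] → (1.24359, 0.305134, -0.2115)–(1.37, 0, -0.2115)  len=0.3303
  (v2,v4,v5) [-+-] → (1.24359, 0.305134, -0.2115)–(0.9687, 0.9687, -0.2115)  len=0.7183
  (v2,v5,v0) [--+] → (1.8452, 0.358433, -0.2115)–(1.99369, 0, -0.2115)  len=0.3880
  (v0,v5,v3) [+-+] → (1.8452, 0.358433, -0.2115)–(1.40975, 1.40975, -0.2115)  len=1.1379
  (v4,v7,v5) [++-] → (0.663566, 1.09511, -0.2115)–(0.9687, 0.9687, -0.2115)  len=0.3303
  (v5,v7,v8) [-+-] → (0.663566, 1.09511, -0.2115)–(0, 1.37, -0.2115)  len=0.7183
  (v5,v8,v3) [--+] → (1.05132, 1.55824, -0.2115)–(1.40975, 1.40975, -0.2115)  len=0.3880
  (v3,v8,v6) [+-+] → (1.05132, 1.55824, -0.2115)–(0, 1.99369, -0.2115)  len=1.1379
  (v7,v10,v8) [++-] → (-0.305134, 1.24359, -0.2115)–(0, 1.37, -0.2115)  len=0.3303
  (v8,v10,v11) [-+-] → (-0.305134, 1.24359, -0.2115)–(-0.9687, 0.9687, -0.2115)  len=0.7183
  (v8,v11,v6) [--+] → (-0.358433, 1.8452, -0.2115)–(0, 1.99369, -0.2115)  len=0.3880
  (v6,v11,v9) [+-+] → (-0.358433, 1.8452, -0.2115)–(-1.40975, 1.40975, -0.2115)  len=1.1379
  (v10,v13,v11) [++-] → (-1.09511, 0.663566, -0.2115)–(-0.9687, 0.9687, -0.2115)  len=0.3303
  (v11,v13,v14) [-+-] → (-1.09511, 0.663566, -0.2115)–(-1.37, 0, -0.2115)  len=0.7183
  (v11,v14,v9) [--+] → (-1.55824, 1.05132, -0.2115)–(-1.40975, 1.40975, -0.2115)  len=0.3880
  (v9,v14,v12) [+-+] → (-1.55824, 1.05132, -0.2115)–(-1.99369, 0, -0.2115)  len=1.1379
  (v13,v16,v14) [++-] → (-1.24359, -0.305134, -0.2115)–(-1.37, 0, -0.2115)  len=0.3303
  (v14,v16,v17) [-+-] → (-1.24359, -0.305134, -0.2115)–(-0.9687, -0.9687, -0.2115)  len=0.7183
  (v14,v17,v12) [--+] → (-1.8452, -0.358433, -0.2115)–(-1.99369, 0, -0.2115)  len=0.3880
  (v12,v17,v15) [+-+] → (-1.8452, -0.358433, -0.2115)–(-1.40975, -1.40975, -0.2115)  len=1.1379
  (v16,v19,v17) [++-] → (-0.663566, -1.09511, -0.2115)–(-0.9687, -0.9687, -0.2115)  len=0.3303
  (v17,v19,v20) [-+-] → (-0.663566, -1.09511, -0.2115)–(0, -1.37, -0.2115)  len=0.7183
  (v17,v20,v15) [--+] → (-1.05132, -1.55824, -0.2115)–(-1.40975, -1.40975, -0.2115)  len=0.3880
  (v15,v20,v18) [+-+] → (-1.05132, -1.55824, -0.2115)–(0, -1.99369, -0.2115)  len=1.1379
  (v19,v22,v20) [++-] → (0.305134, -1.24359, -0.2115)–(0, -1.37, -0.2115)  len=0.3303
  (v20,v22,v23) [-+-] → (0.305134, -1.24359, -0.2115)–(0.9687, -0.9687, -0.2115)  len=0.7183
  (v20,v23,v18) [--+] → (0.358433, -1.8452, -0.2115)–(0, -1.99369, -0.2115)  len=0.3880
  (v18,v23,v21) [+-+] → (0.358433, -1.8452, -0.2115)–(1.40975, -1.40975, -0.2115)  len=1.1379
  (v22,v1,v23) [++-] → (1.09511, -0.663566, -0.2115)–(0.9687, -0.9687, -0.2115)  len=0.3303
  (v23,v1,v2) [-+-] → (1.09511, -0.663566, -0.2115)–(1.37, 0, -0.2115)  len=0.7183
  (v23,v2,v21) [--+] → (1.55824, -1.05132, -0.2115)–(1.40975, -1.40975, -0.2115)  len=0.3880
  (v21,v2,v0) [+-+] → (1.55824, -1.05132, -0.2115)–(1.99369, 0, -0.2115)  len=1.1379

Chained into 2 loop(s):
  loop 1: 16 segments, perimeter = 8.3883
  loop 2: 16 segments, perimeter = 12.2072
Total perimeter = 20.595


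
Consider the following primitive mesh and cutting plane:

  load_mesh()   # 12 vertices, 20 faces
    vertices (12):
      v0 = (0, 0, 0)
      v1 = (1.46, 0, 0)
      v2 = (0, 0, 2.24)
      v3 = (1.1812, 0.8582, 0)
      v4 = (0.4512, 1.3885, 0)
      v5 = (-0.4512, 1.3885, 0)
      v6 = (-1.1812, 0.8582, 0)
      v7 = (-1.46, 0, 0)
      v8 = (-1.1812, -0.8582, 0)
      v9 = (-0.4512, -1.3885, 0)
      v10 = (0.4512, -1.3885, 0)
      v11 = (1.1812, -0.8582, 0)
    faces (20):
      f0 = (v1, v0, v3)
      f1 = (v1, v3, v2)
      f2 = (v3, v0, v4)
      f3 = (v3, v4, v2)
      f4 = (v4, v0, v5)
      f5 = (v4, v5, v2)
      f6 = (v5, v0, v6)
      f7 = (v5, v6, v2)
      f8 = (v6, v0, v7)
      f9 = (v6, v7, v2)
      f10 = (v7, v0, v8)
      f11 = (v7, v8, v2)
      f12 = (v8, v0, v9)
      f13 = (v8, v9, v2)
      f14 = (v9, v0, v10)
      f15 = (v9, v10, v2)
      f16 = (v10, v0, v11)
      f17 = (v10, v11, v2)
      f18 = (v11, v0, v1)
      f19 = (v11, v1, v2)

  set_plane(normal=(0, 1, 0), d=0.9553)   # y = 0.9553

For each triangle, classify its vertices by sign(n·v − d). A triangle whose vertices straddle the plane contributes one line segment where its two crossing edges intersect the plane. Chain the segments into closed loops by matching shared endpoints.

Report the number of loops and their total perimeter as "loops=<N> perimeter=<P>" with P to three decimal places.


Straddling triangles (6 of 20):
  (v3,v0,v4) [--+] → (0.310429, 0.9553, 0)–(1.04753, 0.9553, 0)  len=0.7371
  (v3,v4,v2) [-+-] → (1.04753, 0.9553, 0)–(0.310429, 0.9553, 0.698861)  len=1.0157
  (v4,v0,v5) [+-+] → (0.310429, 0.9553, 0)–(-0.310429, 0.9553, 0)  len=0.6209
  (v4,v5,v2) [++-] → (-0.310429, 0.9553, 0.698861)–(0.310429, 0.9553, 0.698861)  len=0.6209
  (v5,v0,v6) [+--] → (-0.310429, 0.9553, 0)–(-1.04753, 0.9553, 0)  len=0.7371
  (v5,v6,v2) [+--] → (-1.04753, 0.9553, 0)–(-0.310429, 0.9553, 0.698861)  len=1.0157

Chained into 1 loop(s):
  loop 1: 6 segments, perimeter = 4.7474
Total perimeter = 4.747

loops=1 perimeter=4.747
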